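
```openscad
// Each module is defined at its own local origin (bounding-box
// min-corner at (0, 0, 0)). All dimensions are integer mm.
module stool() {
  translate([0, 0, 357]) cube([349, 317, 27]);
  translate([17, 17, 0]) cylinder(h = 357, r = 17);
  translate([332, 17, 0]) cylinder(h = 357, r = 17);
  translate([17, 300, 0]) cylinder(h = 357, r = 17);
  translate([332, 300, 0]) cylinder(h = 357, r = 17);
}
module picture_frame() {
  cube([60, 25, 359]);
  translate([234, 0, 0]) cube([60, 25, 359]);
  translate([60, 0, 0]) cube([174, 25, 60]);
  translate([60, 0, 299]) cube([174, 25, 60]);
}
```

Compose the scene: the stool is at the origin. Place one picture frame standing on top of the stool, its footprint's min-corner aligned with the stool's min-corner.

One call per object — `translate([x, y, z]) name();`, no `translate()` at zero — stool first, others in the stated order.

stool();
translate([0, 0, 384]) picture_frame();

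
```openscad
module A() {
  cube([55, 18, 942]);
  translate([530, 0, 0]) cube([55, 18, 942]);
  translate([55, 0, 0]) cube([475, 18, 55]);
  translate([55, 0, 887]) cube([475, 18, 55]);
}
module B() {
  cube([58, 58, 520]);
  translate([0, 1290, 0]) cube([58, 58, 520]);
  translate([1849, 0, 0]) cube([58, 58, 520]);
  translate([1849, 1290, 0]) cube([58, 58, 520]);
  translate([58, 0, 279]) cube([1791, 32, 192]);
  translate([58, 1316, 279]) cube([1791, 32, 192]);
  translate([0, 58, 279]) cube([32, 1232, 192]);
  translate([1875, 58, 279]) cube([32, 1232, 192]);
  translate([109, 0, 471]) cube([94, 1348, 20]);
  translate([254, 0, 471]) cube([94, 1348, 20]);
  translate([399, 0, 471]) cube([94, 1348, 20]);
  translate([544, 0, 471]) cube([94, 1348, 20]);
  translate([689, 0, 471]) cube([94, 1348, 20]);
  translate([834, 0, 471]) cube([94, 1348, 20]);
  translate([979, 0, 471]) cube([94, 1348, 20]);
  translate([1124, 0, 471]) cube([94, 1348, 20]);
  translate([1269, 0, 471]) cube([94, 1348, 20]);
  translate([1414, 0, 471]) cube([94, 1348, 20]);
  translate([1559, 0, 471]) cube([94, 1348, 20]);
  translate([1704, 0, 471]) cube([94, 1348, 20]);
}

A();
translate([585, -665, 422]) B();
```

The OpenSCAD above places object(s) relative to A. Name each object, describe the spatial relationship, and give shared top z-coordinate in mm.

Both tops at z = 942 mm.

A is a picture frame. B is a bed frame. The bed frame is beside the picture frame with their tops flush at z = 942. The shared top z-coordinate is 942 mm.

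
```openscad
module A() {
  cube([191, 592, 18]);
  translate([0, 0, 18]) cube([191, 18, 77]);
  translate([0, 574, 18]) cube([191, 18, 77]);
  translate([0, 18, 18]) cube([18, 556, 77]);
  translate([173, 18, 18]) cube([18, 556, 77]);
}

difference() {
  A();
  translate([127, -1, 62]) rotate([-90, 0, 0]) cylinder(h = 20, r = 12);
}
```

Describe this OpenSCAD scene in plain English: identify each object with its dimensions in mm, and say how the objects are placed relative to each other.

A is an open storage box with external size 191×592×95 mm and wall thickness 18 mm (the base is also 18 mm thick). The base covers the whole footprint; the four walls stand on the base, with the y-facing walls full-width and the x-facing walls fitting between their inner faces.

The open box has a circular hole of radius 12 mm through its front wall, centred at (x = 127, z = 62).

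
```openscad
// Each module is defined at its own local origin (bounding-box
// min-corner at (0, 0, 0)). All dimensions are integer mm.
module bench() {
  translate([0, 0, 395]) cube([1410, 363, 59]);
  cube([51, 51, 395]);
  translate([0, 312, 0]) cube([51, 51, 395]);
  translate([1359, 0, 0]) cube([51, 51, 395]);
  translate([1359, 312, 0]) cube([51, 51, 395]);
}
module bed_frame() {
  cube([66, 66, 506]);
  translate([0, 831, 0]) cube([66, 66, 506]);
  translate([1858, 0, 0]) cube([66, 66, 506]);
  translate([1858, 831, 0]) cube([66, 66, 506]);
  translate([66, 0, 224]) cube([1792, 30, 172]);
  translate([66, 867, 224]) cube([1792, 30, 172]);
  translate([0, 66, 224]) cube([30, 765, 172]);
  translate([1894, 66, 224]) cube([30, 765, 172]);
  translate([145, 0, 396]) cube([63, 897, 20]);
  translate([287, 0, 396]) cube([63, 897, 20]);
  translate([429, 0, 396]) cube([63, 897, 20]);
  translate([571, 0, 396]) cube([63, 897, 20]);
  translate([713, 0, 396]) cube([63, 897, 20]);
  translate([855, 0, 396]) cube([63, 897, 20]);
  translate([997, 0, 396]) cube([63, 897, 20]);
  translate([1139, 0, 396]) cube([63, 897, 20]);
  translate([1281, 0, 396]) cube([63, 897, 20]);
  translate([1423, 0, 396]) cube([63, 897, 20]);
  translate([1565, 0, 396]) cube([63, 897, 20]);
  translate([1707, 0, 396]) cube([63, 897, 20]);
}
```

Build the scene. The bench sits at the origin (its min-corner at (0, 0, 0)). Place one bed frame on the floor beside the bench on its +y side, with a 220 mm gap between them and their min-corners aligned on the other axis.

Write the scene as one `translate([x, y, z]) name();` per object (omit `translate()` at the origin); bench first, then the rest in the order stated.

bench();
translate([0, 583, 0]) bed_frame();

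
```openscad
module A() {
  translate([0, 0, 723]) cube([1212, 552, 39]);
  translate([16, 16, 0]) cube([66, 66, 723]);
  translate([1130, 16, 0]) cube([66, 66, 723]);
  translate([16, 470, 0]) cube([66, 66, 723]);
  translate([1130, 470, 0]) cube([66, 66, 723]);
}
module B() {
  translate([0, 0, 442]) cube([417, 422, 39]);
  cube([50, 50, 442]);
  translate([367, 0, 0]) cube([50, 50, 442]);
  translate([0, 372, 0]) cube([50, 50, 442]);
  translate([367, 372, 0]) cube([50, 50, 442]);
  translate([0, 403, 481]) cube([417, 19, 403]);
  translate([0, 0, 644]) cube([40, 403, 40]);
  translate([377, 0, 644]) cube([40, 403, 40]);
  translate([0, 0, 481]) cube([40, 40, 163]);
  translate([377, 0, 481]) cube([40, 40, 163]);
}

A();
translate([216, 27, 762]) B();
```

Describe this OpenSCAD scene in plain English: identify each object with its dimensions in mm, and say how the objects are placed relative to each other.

A is a table with a 1212×552 mm rectangular top, 39 mm thick, top surface at z = 762 mm, supported by four 66×66 mm square legs, each inset 16 mm from the nearest pair of top edges, running from the floor.

B is a chair: 417×422 mm seat, 39 mm thick, top at z = 481 mm, on four 50 mm square corner legs flush with the seat edges. A 19 mm thick backrest slab spans the full seat width, extending 403 mm above the seat top, its back face flush with the seat's +y edge. Two armrests of 40×40 mm section run along each side from the seat's front edge to the front of the backrest, top faces 203 mm above the seat top and outer faces flush with the seat's x-edges; a 40×40 mm post under the front of each armrest stands on the seat at the front corner.

The chair is on top of the table.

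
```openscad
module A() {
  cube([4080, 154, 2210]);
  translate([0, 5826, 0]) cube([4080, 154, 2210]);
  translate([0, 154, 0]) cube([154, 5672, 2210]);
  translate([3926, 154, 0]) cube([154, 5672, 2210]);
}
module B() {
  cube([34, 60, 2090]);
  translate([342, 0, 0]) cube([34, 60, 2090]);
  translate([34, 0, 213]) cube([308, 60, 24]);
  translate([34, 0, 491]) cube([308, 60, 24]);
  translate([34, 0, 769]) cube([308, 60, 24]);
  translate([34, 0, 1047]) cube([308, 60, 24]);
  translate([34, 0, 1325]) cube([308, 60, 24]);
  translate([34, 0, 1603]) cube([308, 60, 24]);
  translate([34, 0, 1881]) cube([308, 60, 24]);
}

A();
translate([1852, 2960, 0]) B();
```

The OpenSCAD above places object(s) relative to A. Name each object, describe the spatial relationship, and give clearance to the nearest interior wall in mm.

A is a house frame. B is a ladder. The ladder sits inside the house frame, centred. The clearance to the nearest interior wall is 1698 mm.

Clearances: x = 1698, y = 2806; minimum 1698 mm.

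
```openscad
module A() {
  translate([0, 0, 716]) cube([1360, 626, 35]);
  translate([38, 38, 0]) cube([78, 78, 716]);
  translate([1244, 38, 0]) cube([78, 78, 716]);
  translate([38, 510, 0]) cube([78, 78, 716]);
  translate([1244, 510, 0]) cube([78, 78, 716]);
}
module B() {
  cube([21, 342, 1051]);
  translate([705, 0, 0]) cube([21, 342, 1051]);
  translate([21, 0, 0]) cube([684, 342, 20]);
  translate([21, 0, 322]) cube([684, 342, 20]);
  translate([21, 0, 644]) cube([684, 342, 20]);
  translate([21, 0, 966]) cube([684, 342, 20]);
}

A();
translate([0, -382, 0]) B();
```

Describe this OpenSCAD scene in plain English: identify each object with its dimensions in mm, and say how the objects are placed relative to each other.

A is a table: top 1360 mm (x) × 626 mm (y), 35 mm thick, upper face at z = 751 mm, on four 78×78 mm square legs, each inset 38 mm from the nearest pair of top edges, running from z = 0 to the bottom of the top.

B is an open bookshelf. Two side panels, each 21 mm thick, 342 mm deep and 1051 mm tall, stand 726 mm apart (outside-to-outside). Between them sit 4 shelves, each 20 mm thick and 342 mm deep, spanning the full gap between the sides. The bottom shelf rests on the floor (its underside at z = 0) and the clear gap between one shelf's top and the next shelf's underside is 302 mm.

The bookshelf is on the floor beside the table on its −y side.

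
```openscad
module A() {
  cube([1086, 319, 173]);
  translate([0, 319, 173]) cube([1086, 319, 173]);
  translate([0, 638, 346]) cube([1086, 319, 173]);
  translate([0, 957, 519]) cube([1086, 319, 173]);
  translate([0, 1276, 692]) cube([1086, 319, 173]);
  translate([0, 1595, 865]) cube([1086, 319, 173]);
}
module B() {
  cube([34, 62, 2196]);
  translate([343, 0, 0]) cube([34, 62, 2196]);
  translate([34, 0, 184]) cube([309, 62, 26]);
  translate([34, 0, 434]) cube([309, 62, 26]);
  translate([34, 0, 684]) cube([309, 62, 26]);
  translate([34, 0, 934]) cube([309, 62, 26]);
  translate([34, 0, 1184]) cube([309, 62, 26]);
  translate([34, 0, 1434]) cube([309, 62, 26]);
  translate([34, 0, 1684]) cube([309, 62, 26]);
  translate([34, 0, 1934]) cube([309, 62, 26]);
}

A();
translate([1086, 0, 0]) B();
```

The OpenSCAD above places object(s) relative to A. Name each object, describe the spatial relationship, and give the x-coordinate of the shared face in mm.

The staircase's +x face and the ladder's −x face are both at x = 1086 mm.

A is a staircase. B is a ladder. The ladder is against the staircase's +x side, with their −y faces flush. The x-coordinate of the shared face is 1086 mm.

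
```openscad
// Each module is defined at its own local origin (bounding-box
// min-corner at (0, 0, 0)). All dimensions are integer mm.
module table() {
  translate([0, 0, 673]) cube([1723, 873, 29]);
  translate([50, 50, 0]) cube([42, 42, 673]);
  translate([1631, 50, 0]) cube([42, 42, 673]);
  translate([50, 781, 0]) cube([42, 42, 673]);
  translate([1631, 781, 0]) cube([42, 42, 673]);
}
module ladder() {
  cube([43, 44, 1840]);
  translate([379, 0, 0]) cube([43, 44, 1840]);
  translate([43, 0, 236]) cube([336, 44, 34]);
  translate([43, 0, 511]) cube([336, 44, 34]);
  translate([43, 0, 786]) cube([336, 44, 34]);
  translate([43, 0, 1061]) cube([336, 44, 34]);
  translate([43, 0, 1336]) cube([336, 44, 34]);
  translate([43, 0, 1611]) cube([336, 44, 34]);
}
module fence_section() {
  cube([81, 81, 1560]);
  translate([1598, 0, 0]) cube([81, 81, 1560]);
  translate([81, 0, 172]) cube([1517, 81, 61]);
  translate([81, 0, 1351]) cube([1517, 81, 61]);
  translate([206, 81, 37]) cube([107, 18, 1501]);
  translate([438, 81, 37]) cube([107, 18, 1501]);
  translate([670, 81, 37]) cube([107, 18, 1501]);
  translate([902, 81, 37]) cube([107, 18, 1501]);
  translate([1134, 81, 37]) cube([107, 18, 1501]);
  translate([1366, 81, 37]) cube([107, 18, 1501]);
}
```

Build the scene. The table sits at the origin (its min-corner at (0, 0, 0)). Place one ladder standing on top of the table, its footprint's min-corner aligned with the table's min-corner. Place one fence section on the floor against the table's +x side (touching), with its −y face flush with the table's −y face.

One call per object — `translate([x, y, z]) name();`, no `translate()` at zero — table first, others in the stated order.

table();
translate([0, 0, 702]) ladder();
translate([1723, 0, 0]) fence_section();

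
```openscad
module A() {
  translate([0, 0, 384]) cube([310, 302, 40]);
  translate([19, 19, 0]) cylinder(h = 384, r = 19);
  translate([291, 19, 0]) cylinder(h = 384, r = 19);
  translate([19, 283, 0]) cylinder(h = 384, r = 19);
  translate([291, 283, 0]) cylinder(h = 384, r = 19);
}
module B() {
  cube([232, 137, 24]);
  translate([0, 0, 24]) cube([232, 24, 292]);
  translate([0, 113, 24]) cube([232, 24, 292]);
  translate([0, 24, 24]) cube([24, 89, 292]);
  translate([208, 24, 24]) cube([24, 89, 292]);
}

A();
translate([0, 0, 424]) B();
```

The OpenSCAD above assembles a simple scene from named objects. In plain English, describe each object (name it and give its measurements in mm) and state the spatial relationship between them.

A is a simple wooden stool: a rectangular seat 310 mm (x) by 302 mm (y), 40 mm thick, top face at z = 424 mm, on four round legs, each 38 mm in diameter. The legs rest on z = 0, each leg's axis is inset half a diameter from the nearest pair of seat edges (so the leg's bounding box is flush with the corner).

B is an open-topped rectangular box: outside dimensions 232×137×316 mm, with a uniform wall and base thickness of 24 mm. The base is a full 232×137 slab on the floor; four walls sit on top of the base. The front and back walls (the −y and +y sides) span the full width; the two side walls fit between them.

The open box is on top of the stool.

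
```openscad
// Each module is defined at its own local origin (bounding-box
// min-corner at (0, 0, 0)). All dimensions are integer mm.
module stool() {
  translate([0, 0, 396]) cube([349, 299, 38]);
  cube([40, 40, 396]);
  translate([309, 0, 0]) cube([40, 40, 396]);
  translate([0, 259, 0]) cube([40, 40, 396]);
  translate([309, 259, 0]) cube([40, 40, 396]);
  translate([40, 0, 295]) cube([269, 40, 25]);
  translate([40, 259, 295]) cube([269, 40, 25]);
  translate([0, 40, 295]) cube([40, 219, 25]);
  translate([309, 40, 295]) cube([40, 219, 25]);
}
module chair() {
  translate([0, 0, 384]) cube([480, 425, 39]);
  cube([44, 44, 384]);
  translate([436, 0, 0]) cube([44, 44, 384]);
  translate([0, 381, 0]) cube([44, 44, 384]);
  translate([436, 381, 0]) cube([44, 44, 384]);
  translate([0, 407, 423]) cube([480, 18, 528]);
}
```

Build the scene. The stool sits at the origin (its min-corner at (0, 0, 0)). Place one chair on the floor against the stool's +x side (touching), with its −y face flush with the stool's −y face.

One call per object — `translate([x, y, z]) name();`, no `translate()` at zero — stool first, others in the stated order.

stool();
translate([349, 0, 0]) chair();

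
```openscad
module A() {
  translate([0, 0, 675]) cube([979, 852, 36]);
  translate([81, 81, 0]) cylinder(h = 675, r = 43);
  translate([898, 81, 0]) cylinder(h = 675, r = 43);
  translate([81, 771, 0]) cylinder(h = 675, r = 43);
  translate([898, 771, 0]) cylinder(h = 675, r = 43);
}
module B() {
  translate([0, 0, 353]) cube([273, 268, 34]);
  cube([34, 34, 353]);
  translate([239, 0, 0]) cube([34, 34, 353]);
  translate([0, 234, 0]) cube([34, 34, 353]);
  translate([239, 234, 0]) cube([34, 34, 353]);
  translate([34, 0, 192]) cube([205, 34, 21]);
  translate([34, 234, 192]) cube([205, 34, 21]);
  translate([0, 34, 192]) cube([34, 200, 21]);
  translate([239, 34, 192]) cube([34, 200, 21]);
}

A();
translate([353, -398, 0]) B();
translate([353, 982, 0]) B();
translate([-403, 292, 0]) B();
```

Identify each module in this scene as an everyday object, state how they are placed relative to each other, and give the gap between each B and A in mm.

Each stool's nearest face is 130 mm from the table's bounding box.

A is a table. B is a stool. Three stools sit around the table at the −y, +y, −x sides. The gap between each stool and the table is 130 mm.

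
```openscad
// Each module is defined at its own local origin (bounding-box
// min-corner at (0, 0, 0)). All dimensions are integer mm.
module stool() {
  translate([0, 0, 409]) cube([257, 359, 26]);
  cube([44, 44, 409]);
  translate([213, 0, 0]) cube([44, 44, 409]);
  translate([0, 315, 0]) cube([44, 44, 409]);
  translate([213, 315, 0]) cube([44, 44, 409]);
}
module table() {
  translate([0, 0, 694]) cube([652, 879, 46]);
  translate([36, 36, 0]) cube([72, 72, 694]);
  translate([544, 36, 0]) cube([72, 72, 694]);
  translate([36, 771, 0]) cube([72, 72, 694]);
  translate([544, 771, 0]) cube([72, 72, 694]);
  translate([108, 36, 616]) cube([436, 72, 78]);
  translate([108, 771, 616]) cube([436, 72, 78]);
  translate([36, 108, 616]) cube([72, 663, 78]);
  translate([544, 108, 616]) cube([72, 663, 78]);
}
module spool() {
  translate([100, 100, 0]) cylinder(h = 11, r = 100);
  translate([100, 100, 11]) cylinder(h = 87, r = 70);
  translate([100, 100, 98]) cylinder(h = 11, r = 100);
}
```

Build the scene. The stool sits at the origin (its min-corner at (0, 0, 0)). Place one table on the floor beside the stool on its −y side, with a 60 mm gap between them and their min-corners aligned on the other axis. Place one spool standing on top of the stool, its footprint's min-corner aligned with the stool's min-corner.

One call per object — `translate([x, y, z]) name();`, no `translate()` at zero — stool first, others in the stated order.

stool();
translate([0, -939, 0]) table();
translate([0, 0, 435]) spool();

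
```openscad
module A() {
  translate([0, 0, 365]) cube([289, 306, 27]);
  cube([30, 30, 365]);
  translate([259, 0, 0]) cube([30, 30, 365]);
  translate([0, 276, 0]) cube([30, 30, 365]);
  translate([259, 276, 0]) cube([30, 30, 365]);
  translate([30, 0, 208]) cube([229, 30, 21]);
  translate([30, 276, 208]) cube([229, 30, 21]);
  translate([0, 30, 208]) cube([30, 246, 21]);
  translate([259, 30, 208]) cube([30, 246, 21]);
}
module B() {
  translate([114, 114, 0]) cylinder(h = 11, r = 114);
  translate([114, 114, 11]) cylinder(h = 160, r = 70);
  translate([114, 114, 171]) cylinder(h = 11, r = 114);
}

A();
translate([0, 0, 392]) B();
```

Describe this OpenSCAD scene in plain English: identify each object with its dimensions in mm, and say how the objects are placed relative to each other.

A is a four-legged stool. The seat is a 289×306×27 mm slab whose top surface is at z = 392 mm; four square legs, each 30×30 mm in cross-section, run from the floor (z = 0) to the underside of the seat, each flush with a corner of the seat. Four stretchers, 30 mm wide and 21 mm tall, connect adjacent legs with their undersides at z = 208 mm, each running between the inner faces of the legs it joins and aligned with the legs' outer faces on the other axis.

B is a spool: two coaxial disc flanges of radius 114 mm and thickness 11 mm, joined by a core cylinder of radius 70 mm and height 160 mm. The lower flange rests on z = 0 and the three cylinders share a vertical axis.

The spool is on top of the stool.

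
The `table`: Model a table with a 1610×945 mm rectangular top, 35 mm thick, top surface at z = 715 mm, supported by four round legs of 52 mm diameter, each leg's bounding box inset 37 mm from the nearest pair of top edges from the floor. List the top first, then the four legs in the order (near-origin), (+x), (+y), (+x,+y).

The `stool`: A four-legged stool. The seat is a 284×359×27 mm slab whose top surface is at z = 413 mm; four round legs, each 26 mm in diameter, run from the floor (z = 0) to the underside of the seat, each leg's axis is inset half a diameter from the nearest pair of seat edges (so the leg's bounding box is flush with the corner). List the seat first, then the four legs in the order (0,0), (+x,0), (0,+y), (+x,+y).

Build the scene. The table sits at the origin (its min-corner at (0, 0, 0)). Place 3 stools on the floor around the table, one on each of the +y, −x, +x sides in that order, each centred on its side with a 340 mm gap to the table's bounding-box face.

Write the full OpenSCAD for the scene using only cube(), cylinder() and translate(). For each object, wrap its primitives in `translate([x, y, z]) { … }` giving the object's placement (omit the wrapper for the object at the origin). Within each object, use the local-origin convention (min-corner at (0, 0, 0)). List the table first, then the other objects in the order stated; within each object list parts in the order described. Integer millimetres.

translate([0, 0, 680]) cube([1610, 945, 35]);
translate([63, 63, 0]) cylinder(h = 680, r = 26);
translate([1547, 63, 0]) cylinder(h = 680, r = 26);
translate([63, 882, 0]) cylinder(h = 680, r = 26);
translate([1547, 882, 0]) cylinder(h = 680, r = 26);
translate([663, 1285, 0]) {
  translate([0, 0, 386]) cube([284, 359, 27]);
  translate([13, 13, 0]) cylinder(h = 386, r = 13);
  translate([271, 13, 0]) cylinder(h = 386, r = 13);
  translate([13, 346, 0]) cylinder(h = 386, r = 13);
  translate([271, 346, 0]) cylinder(h = 386, r = 13);
}
translate([-624, 293, 0]) {
  translate([0, 0, 386]) cube([284, 359, 27]);
  translate([13, 13, 0]) cylinder(h = 386, r = 13);
  translate([271, 13, 0]) cylinder(h = 386, r = 13);
  translate([13, 346, 0]) cylinder(h = 386, r = 13);
  translate([271, 346, 0]) cylinder(h = 386, r = 13);
}
translate([1950, 293, 0]) {
  translate([0, 0, 386]) cube([284, 359, 27]);
  translate([13, 13, 0]) cylinder(h = 386, r = 13);
  translate([271, 13, 0]) cylinder(h = 386, r = 13);
  translate([13, 346, 0]) cylinder(h = 386, r = 13);
  translate([271, 346, 0]) cylinder(h = 386, r = 13);
}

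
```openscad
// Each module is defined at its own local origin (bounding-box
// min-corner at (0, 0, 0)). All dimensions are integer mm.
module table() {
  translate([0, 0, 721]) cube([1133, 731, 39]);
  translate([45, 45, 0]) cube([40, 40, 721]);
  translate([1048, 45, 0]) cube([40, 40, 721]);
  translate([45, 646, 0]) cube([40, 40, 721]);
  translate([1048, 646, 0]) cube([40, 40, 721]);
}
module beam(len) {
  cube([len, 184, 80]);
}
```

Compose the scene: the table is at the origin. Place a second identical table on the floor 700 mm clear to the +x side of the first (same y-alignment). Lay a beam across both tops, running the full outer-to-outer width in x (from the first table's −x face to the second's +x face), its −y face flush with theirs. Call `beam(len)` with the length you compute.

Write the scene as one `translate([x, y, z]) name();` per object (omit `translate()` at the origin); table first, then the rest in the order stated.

table();
translate([1833, 0, 0]) table();
translate([0, 0, 760]) beam(2966);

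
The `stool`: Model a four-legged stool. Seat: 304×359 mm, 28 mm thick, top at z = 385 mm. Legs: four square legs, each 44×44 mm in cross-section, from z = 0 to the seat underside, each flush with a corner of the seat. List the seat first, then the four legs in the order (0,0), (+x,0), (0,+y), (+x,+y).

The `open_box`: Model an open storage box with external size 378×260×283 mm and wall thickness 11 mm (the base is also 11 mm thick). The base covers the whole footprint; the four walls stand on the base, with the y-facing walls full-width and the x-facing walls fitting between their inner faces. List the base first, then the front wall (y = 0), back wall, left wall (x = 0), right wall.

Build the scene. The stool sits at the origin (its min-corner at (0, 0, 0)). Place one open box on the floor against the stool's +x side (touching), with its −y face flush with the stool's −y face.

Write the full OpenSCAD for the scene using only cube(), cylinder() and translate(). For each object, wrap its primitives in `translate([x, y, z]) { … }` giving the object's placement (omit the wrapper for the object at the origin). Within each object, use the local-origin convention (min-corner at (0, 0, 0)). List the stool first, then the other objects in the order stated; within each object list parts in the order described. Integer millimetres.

translate([0, 0, 357]) cube([304, 359, 28]);
cube([44, 44, 357]);
translate([260, 0, 0]) cube([44, 44, 357]);
translate([0, 315, 0]) cube([44, 44, 357]);
translate([260, 315, 0]) cube([44, 44, 357]);
translate([304, 0, 0]) {
  cube([378, 260, 11]);
  translate([0, 0, 11]) cube([378, 11, 272]);
  translate([0, 249, 11]) cube([378, 11, 272]);
  translate([0, 11, 11]) cube([11, 238, 272]);
  translate([367, 11, 11]) cube([11, 238, 272]);
}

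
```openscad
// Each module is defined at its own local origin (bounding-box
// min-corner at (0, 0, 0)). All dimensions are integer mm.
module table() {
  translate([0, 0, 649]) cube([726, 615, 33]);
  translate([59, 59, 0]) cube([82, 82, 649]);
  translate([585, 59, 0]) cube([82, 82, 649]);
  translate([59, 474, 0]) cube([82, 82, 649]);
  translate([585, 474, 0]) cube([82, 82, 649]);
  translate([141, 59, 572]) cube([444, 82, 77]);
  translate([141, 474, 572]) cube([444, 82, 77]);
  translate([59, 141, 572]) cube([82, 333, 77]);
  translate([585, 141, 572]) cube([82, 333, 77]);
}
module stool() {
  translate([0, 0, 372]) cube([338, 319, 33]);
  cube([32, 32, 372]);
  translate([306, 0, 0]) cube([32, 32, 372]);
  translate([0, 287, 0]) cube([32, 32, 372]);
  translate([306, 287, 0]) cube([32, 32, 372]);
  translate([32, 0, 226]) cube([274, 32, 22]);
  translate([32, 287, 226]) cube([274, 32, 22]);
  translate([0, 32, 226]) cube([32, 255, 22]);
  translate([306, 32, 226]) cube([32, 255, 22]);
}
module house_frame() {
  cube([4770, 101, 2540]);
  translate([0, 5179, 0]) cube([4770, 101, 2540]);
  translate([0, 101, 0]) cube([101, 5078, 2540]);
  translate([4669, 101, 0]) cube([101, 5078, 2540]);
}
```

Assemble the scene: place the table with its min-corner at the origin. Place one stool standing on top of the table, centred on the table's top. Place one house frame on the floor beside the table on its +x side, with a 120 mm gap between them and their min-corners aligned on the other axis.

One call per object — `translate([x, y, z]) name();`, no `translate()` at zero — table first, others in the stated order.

table();
translate([194, 148, 682]) stool();
translate([846, 0, 0]) house_frame();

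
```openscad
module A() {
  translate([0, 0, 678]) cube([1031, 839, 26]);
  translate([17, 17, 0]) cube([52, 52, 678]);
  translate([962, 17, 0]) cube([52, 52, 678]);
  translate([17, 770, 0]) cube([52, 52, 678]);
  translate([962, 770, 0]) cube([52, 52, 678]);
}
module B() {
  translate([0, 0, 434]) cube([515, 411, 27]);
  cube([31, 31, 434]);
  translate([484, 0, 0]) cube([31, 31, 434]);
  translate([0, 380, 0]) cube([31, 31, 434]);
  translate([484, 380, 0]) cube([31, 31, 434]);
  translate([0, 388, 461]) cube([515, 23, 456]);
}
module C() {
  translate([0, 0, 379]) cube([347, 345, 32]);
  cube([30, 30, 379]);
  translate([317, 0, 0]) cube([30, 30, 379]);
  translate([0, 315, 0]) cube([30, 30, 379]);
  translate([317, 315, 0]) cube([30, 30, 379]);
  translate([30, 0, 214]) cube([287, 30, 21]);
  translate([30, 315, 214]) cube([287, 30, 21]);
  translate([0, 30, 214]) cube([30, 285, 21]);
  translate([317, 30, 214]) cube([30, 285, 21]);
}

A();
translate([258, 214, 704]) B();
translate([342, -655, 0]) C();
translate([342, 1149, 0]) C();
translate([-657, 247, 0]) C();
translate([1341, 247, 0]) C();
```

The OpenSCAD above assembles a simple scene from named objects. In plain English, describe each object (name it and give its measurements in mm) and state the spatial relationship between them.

A is a table: top 1031 mm (x) × 839 mm (y), 26 mm thick, upper face at z = 704 mm, on four 52×52 mm square legs, each inset 17 mm from the nearest pair of top edges, running from z = 0 to the bottom of the top.

B is a chair. The seat is a 515×411×27 mm slab with its top at z = 461 mm, on four 31×31 mm corner legs (flush with the seat edges, standing on z = 0). A flat backrest 23 mm thick, 456 mm tall, spans the full seat width and rises from the seat top along its +y edge, rear face flush with the rear of the seat.

C is a four-legged stool. The seat is 347×345 mm, 32 mm thick, top at z = 411 mm. It stands on four square legs, each 30×30 mm in cross-section, from z = 0 to the seat underside, each flush with a corner of the seat. Four stretchers, 30 mm wide and 21 mm tall, connect adjacent legs with their undersides at z = 214 mm, each running between the inner faces of the legs it joins and aligned with the legs' outer faces on the other axis.

The chair is on top of the table, centred. Four stools sit around the table at the −y, +y, −x, +x sides.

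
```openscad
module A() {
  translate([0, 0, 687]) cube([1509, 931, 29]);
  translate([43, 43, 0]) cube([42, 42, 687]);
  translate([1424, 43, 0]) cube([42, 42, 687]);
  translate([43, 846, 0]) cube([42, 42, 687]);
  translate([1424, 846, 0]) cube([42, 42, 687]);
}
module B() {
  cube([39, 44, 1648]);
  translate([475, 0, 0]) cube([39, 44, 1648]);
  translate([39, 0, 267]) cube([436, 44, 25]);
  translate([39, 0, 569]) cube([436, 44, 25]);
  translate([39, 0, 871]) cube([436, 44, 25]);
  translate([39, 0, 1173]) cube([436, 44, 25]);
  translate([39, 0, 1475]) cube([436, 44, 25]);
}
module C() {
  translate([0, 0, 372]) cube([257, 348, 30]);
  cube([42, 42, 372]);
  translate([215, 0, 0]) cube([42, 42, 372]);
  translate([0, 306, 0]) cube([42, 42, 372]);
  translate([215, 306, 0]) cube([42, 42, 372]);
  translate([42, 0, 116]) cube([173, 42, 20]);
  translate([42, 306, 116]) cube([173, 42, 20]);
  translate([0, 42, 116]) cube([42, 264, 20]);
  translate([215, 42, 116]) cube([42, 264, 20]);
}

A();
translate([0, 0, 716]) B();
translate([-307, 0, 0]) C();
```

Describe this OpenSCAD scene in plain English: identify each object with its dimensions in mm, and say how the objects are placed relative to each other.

A is a table with a 1509×931 mm rectangular top, 29 mm thick, top surface at z = 716 mm, supported by four 42×42 mm square legs, each inset 43 mm from the nearest pair of top edges, running from the floor.

B is a straight ladder. Two 39×44 mm vertical rails, 1648 mm tall, stand 514 mm apart (outside-to-outside) with their front faces coplanar on the −y side. 5 rungs, each 44 mm deep and 25 mm tall, span between the inner faces of the rails, front faces flush with the rails. The lowest rung's underside is at z = 267 mm and rungs are spaced 302 mm apart (underside to underside).

C is a four-legged stool. The seat is 257×348 mm, 30 mm thick, top at z = 402 mm. It stands on four square legs, each 42×42 mm in cross-section, from z = 0 to the seat underside, each flush with a corner of the seat. Four stretchers, 42 mm wide and 20 mm tall, connect adjacent legs with their undersides at z = 116 mm, each running between the inner faces of the legs it joins and aligned with the legs' outer faces on the other axis.

The ladder is on top of the table. The stool is on the floor beside the table on its −x side.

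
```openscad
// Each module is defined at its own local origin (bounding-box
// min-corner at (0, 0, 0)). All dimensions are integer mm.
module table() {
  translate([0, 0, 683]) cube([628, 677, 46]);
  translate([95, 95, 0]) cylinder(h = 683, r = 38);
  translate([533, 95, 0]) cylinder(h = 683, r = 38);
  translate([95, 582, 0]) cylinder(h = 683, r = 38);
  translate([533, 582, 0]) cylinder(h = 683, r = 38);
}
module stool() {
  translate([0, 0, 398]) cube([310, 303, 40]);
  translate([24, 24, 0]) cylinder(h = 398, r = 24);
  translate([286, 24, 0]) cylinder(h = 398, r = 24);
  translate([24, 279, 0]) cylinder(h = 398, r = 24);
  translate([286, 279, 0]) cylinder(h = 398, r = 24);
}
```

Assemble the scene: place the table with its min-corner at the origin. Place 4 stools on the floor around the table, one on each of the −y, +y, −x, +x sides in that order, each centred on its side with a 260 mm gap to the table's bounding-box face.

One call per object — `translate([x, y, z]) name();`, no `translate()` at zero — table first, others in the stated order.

table();
translate([159, -563, 0]) stool();
translate([159, 937, 0]) stool();
translate([-570, 187, 0]) stool();
translate([888, 187, 0]) stool();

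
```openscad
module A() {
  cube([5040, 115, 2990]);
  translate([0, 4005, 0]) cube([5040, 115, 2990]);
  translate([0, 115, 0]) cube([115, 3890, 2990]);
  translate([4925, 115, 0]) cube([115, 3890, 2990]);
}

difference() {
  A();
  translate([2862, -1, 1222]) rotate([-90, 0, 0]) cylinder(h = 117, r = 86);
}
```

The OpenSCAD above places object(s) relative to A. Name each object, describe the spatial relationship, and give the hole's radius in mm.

A is a house frame. The house frame has a circular hole through its front wall. The hole's radius is 86 mm.

The subtracted cylinder has r = 86 mm.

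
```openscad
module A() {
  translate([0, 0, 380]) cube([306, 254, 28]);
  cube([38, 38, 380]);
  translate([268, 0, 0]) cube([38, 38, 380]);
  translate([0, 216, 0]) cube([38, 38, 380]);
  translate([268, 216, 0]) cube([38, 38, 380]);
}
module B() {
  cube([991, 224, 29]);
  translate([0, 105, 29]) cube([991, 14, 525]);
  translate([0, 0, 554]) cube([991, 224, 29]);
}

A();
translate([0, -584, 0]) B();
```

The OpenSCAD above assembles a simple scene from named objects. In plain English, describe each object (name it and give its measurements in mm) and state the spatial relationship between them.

A is a four-legged stool. The seat is a 306×254×28 mm slab whose top surface is at z = 408 mm; four square legs, each 38×38 mm in cross-section, run from the floor (z = 0) to the underside of the seat, each flush with a corner of the seat.

B is an I-beam lying along x, 991 mm long. Overall section height 583 mm. Two flanges 224 mm wide (y) and 29 mm thick, one on the floor and one at the top; a web 14 mm thick runs between them, centred on the flange width.

The I-beam is on the floor beside the stool on its −y side.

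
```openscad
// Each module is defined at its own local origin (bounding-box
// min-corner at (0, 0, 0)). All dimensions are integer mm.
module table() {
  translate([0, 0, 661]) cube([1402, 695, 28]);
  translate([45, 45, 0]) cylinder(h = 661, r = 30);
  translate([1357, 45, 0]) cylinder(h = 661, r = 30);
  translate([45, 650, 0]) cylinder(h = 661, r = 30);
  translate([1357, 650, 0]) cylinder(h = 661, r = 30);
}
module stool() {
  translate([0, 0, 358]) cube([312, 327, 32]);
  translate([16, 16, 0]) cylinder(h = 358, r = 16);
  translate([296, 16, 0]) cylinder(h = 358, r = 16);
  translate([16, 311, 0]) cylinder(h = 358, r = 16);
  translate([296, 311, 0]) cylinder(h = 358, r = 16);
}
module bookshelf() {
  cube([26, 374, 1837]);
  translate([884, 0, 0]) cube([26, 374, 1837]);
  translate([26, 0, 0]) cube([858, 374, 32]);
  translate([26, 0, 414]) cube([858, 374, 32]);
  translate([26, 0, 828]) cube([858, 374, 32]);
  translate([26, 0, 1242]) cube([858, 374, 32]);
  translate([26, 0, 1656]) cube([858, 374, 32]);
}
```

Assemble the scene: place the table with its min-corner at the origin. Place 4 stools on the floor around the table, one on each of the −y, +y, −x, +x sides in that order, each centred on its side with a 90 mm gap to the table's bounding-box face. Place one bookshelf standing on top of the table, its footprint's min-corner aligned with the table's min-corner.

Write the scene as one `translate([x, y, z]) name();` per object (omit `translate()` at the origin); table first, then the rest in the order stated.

table();
translate([545, -417, 0]) stool();
translate([545, 785, 0]) stool();
translate([-402, 184, 0]) stool();
translate([1492, 184, 0]) stool();
translate([0, 0, 689]) bookshelf();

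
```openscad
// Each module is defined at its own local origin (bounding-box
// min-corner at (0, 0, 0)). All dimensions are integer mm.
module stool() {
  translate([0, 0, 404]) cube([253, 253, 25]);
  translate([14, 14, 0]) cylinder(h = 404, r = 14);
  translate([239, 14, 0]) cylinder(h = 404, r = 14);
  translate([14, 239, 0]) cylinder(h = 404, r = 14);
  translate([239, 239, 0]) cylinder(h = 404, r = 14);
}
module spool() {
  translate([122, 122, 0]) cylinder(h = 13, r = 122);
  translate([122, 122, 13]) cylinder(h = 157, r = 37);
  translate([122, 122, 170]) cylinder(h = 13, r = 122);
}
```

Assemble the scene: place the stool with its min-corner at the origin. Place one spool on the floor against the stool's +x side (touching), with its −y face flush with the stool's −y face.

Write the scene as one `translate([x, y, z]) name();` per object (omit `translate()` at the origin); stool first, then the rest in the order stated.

stool();
translate([253, 0, 0]) spool();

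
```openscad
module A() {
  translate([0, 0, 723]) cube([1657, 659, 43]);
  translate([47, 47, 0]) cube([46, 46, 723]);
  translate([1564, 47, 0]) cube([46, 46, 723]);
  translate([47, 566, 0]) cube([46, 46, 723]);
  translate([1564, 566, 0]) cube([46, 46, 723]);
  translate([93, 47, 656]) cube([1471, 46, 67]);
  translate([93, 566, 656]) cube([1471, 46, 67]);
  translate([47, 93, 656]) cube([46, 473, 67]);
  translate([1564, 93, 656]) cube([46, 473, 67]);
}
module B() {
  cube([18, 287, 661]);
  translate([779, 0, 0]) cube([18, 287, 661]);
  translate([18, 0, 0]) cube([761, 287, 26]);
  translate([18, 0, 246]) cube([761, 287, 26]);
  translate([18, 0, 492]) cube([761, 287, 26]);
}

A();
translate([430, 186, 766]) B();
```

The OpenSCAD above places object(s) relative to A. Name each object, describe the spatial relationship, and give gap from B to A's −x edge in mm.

The bookshelf's min-x is at 430; the table's min-x is 0; gap = 430 mm.

A is a table. B is a bookshelf. The bookshelf is on top of the table, centred. The gap from the bookshelf to the table's −x edge is 430 mm.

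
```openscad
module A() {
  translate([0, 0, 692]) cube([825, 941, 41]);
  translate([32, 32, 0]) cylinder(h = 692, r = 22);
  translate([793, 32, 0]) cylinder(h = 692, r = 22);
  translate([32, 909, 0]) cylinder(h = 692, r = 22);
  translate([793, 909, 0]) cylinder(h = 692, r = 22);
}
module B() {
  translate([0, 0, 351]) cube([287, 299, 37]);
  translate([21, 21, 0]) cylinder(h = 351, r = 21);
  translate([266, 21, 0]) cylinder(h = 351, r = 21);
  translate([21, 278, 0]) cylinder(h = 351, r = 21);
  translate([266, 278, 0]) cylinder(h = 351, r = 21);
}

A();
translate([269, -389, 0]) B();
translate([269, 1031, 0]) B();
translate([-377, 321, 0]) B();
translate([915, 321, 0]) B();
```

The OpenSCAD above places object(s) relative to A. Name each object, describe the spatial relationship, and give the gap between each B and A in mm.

Each stool's nearest face is 90 mm from the table's bounding box.

A is a table. B is a stool. Four stools sit around the table at the −y, +y, −x, +x sides. The gap between each stool and the table is 90 mm.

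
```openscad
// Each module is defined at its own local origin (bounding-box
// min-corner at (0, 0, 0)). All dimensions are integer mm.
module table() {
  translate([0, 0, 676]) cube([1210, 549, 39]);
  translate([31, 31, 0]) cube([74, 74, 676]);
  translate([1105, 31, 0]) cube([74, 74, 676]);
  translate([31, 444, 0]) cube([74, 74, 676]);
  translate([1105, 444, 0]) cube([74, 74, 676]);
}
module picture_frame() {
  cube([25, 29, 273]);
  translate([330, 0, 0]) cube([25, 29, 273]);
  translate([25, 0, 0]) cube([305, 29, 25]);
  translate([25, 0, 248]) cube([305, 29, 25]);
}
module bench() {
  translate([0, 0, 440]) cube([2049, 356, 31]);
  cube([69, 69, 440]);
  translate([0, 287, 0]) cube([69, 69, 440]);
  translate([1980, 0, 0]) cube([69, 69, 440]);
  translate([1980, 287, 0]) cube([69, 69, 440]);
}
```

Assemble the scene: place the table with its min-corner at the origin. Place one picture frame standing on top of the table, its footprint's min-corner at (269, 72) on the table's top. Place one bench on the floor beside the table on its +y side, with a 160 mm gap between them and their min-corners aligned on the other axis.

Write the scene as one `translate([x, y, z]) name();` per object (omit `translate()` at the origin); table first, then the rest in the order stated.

table();
translate([269, 72, 715]) picture_frame();
translate([0, 709, 0]) bench();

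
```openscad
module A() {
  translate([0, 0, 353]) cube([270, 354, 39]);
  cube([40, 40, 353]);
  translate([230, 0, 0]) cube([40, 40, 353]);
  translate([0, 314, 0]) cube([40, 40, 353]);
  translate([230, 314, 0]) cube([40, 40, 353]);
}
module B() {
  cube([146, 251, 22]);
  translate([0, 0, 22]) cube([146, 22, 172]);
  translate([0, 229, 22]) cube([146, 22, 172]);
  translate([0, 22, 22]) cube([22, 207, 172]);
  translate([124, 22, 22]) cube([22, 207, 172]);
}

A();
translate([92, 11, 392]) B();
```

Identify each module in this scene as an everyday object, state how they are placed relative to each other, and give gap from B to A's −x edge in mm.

A is a stool. B is an open box. The open box is on top of the stool. The gap from the open box to the stool's −x edge is 92 mm.

The open box's min-x is at 92; the stool's min-x is 0; gap = 92 mm.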